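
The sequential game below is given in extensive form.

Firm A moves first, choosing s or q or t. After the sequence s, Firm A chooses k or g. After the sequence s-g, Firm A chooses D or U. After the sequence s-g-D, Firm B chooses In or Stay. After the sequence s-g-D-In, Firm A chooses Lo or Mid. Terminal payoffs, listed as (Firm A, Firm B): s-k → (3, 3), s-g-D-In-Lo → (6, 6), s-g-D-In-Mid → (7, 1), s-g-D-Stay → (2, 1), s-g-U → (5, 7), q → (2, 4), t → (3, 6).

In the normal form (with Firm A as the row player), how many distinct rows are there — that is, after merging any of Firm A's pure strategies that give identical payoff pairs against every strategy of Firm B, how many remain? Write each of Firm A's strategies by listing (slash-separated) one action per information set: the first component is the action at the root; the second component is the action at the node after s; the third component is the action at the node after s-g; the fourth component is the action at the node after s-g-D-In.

6

Firm A has 24 pure strategies: s/k/D/Lo, s/k/D/Mid, s/k/U/Lo, s/k/U/Mid, s/g/D/Lo, s/g/D/Mid, s/g/U/Lo, s/g/U/Mid, q/k/D/Lo, q/k/D/Mid, q/k/U/Lo, q/k/U/Mid, q/g/D/Lo, q/g/D/Mid, q/g/U/Lo, q/g/U/Mid, t/k/D/Lo, t/k/D/Mid, t/k/U/Lo, t/k/U/Mid, t/g/D/Lo, t/g/D/Mid, t/g/U/Lo, t/g/U/Mid. Columns: In, Stay.
{s/k/D/Lo, s/k/D/Mid, s/k/U/Lo, s/k/U/Mid} → row (3,3) (3,3)
{s/g/D/Lo} → row (6,6) (2,1)
{s/g/D/Mid} → row (7,1) (2,1)
{s/g/U/Lo, s/g/U/Mid} → row (5,7) (5,7)
{q/k/D/Lo, q/k/D/Mid, q/k/U/Lo, q/k/U/Mid, q/g/D/Lo, q/g/D/Mid, q/g/U/Lo, q/g/U/Mid} → row (2,4) (2,4)
{t/k/D/Lo, t/k/D/Mid, t/k/U/Lo, t/k/U/Mid, t/g/D/Lo, t/g/D/Mid, t/g/U/Lo, t/g/U/Mid} → row (3,6) (3,6)
That's 6 distinct rows out of 24 strategies.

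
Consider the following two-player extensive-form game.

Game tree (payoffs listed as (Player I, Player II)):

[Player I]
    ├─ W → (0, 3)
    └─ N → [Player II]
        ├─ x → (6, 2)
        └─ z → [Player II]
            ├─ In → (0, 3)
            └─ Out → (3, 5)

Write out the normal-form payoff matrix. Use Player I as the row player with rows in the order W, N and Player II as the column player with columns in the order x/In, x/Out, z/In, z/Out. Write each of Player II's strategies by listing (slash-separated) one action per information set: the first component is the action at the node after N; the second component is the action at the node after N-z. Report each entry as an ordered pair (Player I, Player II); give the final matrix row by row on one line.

W: (0,3) (0,3) (0,3) (0,3) | N: (6,2) (6,2) (0,3) (3,5)

Row W: x/In→(0,3), x/Out→(0,3), z/In→(0,3), z/Out→(0,3)
Row N: x/In→(6,2), x/Out→(6,2), z/In→(0,3), z/Out→(3,5)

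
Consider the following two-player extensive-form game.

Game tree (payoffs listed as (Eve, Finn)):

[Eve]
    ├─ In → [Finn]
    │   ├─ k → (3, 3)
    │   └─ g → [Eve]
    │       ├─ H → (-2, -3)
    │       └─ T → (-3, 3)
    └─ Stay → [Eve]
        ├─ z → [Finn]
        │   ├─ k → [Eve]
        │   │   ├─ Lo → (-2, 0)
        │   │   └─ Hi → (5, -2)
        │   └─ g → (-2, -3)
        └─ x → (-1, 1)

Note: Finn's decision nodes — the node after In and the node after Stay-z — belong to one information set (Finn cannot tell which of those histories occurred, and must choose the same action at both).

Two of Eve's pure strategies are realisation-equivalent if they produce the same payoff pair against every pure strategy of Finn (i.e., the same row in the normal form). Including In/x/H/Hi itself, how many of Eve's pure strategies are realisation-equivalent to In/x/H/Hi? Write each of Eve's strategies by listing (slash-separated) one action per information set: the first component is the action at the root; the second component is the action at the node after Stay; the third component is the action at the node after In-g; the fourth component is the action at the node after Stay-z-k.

4

Row for In/x/H/Hi (columns k, g): (3,3) (-2,-3).
Under In/x/H/Hi, Eve's choice at the node after Stay and at the node after Stay-z-k can never be reached regardless of what Finn does, so varying those choices leaves every outcome unchanged.
Holding the reachable choices fixed and varying the unreachable ones freely already gives 2 × 2 = 4 equivalent strategies.
No other strategy reproduces this row, so those 4 are the full class: In/z/H/Lo, In/z/H/Hi, In/x/H/Lo, In/x/H/Hi.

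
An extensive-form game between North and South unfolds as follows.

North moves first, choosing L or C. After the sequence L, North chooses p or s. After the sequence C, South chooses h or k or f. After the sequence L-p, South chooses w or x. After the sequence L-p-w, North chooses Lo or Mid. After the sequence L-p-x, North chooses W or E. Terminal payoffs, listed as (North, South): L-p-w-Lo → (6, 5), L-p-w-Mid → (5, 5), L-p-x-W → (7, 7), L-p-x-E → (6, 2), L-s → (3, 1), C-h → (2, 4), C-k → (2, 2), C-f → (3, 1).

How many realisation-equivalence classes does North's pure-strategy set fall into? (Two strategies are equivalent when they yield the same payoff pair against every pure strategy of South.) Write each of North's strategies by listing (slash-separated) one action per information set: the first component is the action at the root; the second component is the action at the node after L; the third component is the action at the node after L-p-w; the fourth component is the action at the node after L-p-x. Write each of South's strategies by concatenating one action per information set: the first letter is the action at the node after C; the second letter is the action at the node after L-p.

6

North has 16 pure strategies: L/p/Lo/W, L/p/Lo/E, L/p/Mid/W, L/p/Mid/E, L/s/Lo/W, L/s/Lo/E, L/s/Mid/W, L/s/Mid/E, C/p/Lo/W, C/p/Lo/E, C/p/Mid/W, C/p/Mid/E, C/s/Lo/W, C/s/Lo/E, C/s/Mid/W, C/s/Mid/E. Columns: hw, hx, kw, kx, fw, fx.
{L/p/Lo/W} → row (6,5) (7,7) (6,5) (7,7) (6,5) (7,7)
{L/p/Lo/E} → row (6,5) (6,2) (6,5) (6,2) (6,5) (6,2)
{L/p/Mid/W} → row (5,5) (7,7) (5,5) (7,7) (5,5) (7,7)
{L/p/Mid/E} → row (5,5) (6,2) (5,5) (6,2) (5,5) (6,2)
{L/s/Lo/W, L/s/Lo/E, L/s/Mid/W, L/s/Mid/E} → row (3,1) (3,1) (3,1) (3,1) (3,1) (3,1)
{C/p/Lo/W, C/p/Lo/E, C/p/Mid/W, C/p/Mid/E, C/s/Lo/W, C/s/Lo/E, C/s/Mid/W, C/s/Mid/E} → row (2,4) (2,4) (2,2) (2,2) (3,1) (3,1)
That's 6 distinct rows out of 16 strategies.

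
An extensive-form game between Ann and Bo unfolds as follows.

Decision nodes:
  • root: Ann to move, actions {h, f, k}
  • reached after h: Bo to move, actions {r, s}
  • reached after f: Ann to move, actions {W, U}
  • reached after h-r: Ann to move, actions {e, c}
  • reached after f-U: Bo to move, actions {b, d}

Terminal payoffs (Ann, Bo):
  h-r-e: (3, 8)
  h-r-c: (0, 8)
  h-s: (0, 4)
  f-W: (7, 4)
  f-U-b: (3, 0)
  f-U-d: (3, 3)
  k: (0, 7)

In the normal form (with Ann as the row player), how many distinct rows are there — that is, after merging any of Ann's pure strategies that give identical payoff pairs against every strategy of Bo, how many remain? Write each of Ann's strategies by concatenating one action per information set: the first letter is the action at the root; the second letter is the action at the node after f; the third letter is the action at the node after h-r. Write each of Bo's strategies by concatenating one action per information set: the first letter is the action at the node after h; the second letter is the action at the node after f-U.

5

Ann has 12 pure strategies: hWe, hWc, hUe, hUc, fWe, fWc, fUe, fUc, kWe, kWc, kUe, kUc. Columns: rb, rd, sb, sd.
{hWe, hUe} → row (3,8) (3,8) (0,4) (0,4)
{hWc, hUc} → row (0,8) (0,8) (0,4) (0,4)
{fWe, fWc} → row (7,4) (7,4) (7,4) (7,4)
{fUe, fUc} → row (3,0) (3,3) (3,0) (3,3)
{kWe, kWc, kUe, kUc} → row (0,7) (0,7) (0,7) (0,7)
That's 5 distinct rows out of 12 strategies.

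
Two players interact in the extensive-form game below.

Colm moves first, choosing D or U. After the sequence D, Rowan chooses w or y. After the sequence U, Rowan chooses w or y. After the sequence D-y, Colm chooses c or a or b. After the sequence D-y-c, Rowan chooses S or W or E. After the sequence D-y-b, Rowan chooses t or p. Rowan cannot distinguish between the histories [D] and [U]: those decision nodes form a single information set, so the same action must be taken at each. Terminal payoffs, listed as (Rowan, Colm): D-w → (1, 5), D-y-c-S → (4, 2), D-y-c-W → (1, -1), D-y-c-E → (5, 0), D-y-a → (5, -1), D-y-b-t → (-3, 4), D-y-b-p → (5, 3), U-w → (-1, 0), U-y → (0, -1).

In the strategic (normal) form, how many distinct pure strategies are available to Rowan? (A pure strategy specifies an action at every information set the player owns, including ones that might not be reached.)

12

Rowan owns the information set {D, U} with actions {w, y} — two choices.
Rowan owns the node after D-y-c with actions {S, W, E} — three choices.
Rowan owns the node after D-y-b with actions {t, p} — two choices.
A pure strategy fixes one action at each information set independently, so the count is the product 2 × 3 × 2 = 12.
(For reference, Colm has 6 pure strategies, giving a 12×6 normal-form matrix.)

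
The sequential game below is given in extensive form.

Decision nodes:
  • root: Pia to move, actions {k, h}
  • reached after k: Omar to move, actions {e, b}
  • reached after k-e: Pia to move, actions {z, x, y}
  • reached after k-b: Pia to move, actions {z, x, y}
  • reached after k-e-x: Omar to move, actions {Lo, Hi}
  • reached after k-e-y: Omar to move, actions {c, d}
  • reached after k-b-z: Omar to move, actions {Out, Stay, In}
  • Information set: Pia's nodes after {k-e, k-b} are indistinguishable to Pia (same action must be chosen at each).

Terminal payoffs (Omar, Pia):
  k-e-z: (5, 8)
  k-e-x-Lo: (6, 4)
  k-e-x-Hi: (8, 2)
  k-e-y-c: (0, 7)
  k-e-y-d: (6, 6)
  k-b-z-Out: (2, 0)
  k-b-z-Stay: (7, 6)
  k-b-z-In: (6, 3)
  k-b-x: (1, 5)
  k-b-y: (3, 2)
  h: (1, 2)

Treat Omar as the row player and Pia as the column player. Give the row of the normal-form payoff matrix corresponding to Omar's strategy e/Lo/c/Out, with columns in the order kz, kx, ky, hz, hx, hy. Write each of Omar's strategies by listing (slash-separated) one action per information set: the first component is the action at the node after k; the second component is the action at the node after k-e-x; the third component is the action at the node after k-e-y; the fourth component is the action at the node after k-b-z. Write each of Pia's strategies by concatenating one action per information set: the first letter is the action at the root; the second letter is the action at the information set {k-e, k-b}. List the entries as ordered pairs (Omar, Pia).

vs kz: Pia plays k → Omar plays e at [k] → Pia plays z at [k-e] → (5, 8)
vs kx: Pia plays k → Omar plays e at [k] → Pia plays x at [k-e] → Omar plays Lo at [k-e-x] → (6, 4)
vs ky: Pia plays k → Omar plays e at [k] → Pia plays y at [k-e] → Omar plays c at [k-e-y] → (0, 7)
vs hz: Pia plays h → (1, 2)
vs hx: Pia plays h → (1, 2)
vs hy: Pia plays h → (1, 2)

(5,8) (6,4) (0,7) (1,2) (1,2) (1,2)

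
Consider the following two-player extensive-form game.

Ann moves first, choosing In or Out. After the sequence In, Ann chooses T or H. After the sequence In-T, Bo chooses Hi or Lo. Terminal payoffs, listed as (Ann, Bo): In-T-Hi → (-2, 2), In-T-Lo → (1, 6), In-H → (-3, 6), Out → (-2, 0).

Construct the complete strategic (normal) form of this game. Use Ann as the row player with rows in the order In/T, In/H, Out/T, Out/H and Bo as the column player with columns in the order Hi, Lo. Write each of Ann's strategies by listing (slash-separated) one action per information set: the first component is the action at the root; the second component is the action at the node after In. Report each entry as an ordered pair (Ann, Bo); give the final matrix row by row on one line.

In/T: (-2,2) (1,6) | In/H: (-3,6) (-3,6) | Out/T: (-2,0) (-2,0) | Out/H: (-2,0) (-2,0)

            Hi       Lo
 In/T   (-2,2)    (1,6)
 In/H   (-3,6)   (-3,6)
Out/T   (-2,0)   (-2,0)
Out/H   (-2,0)   (-2,0)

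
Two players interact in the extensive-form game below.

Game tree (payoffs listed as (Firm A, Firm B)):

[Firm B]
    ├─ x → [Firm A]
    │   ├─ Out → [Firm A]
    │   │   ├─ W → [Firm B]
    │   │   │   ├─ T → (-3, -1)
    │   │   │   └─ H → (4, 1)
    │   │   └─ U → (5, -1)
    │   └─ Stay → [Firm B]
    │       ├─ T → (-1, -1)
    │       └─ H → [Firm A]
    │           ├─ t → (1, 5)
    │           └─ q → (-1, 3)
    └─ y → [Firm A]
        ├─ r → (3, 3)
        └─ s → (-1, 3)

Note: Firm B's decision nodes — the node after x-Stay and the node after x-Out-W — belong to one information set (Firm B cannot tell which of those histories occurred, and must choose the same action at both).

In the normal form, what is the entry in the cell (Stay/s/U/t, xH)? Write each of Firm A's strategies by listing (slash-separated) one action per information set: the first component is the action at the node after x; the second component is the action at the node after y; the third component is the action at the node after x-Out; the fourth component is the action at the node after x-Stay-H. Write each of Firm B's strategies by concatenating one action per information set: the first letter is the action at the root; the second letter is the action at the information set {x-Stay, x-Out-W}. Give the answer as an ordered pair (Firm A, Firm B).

Trace the play path from the root:
  Firm B plays x
  Firm A plays Stay at [x]
  Firm B plays H at [x-Stay]
  Firm A plays t at [x-Stay-H]
→ terminal payoff (1, 5).
(Firm A's choice at the node after y is never reached on this path, so it doesn't affect the outcome.)

(1, 5)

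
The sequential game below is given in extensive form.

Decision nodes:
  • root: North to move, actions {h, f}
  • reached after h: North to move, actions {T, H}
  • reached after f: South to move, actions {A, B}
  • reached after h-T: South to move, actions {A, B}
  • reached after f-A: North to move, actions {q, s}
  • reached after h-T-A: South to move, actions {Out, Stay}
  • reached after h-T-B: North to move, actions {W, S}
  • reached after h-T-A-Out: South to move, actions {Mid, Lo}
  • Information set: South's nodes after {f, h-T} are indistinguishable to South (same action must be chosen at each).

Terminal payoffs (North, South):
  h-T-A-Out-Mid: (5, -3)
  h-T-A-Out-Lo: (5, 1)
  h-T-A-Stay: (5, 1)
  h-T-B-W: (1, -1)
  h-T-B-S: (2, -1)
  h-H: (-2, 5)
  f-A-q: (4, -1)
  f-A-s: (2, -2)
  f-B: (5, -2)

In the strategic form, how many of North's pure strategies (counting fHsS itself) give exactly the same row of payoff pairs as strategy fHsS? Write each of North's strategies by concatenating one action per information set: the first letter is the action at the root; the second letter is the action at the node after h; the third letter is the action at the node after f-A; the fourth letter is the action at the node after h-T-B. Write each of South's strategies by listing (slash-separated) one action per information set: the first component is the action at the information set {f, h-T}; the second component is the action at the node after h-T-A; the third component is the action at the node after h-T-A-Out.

Row for fHsS (columns A/Out/Mid, A/Out/Lo, A/Stay/Mid, A/Stay/Lo, B/Out/Mid, B/Out/Lo, B/Stay/Mid, B/Stay/Lo): (2,-2) (2,-2) (2,-2) (2,-2) (5,-2) (5,-2) (5,-2) (5,-2).
Under fHsS, North's choice at the node after h and at the node after h-T-B can never be reached regardless of what South does, so varying those choices leaves every outcome unchanged.
Holding the reachable choices fixed and varying the unreachable ones freely already gives 2 × 2 = 4 equivalent strategies.
No other strategy reproduces this row, so those 4 are the full class: fTsW, fTsS, fHsW, fHsS.

4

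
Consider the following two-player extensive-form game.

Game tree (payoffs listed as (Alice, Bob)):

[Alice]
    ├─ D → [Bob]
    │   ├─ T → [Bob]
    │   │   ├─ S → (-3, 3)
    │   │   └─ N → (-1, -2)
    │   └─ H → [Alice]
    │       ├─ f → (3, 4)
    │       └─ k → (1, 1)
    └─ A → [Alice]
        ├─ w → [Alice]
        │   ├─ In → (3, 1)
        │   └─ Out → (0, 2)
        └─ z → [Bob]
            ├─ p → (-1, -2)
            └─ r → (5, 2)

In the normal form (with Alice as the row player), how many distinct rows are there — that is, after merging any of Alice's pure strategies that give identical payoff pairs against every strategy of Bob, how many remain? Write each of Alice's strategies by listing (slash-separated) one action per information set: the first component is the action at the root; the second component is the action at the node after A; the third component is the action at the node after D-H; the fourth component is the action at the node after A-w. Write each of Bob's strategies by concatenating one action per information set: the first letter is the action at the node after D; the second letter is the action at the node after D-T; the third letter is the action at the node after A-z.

Alice has 16 pure strategies: D/w/f/In, D/w/f/Out, D/w/k/In, D/w/k/Out, D/z/f/In, D/z/f/Out, D/z/k/In, D/z/k/Out, A/w/f/In, A/w/f/Out, A/w/k/In, A/w/k/Out, A/z/f/In, A/z/f/Out, A/z/k/In, A/z/k/Out. Columns: TSp, TSr, TNp, TNr, HSp, HSr, HNp, HNr.
{D/w/f/In, D/w/f/Out, D/z/f/In, D/z/f/Out} → row (-3,3) (-3,3) (-1,-2) (-1,-2) (3,4) (3,4) (3,4) (3,4)
{D/w/k/In, D/w/k/Out, D/z/k/In, D/z/k/Out} → row (-3,3) (-3,3) (-1,-2) (-1,-2) (1,1) (1,1) (1,1) (1,1)
{A/w/f/In, A/w/k/In} → row (3,1) (3,1) (3,1) (3,1) (3,1) (3,1) (3,1) (3,1)
{A/w/f/Out, A/w/k/Out} → row (0,2) (0,2) (0,2) (0,2) (0,2) (0,2) (0,2) (0,2)
{A/z/f/In, A/z/f/Out, A/z/k/In, A/z/k/Out} → row (-1,-2) (5,2) (-1,-2) (5,2) (-1,-2) (5,2) (-1,-2) (5,2)
That's 5 distinct rows out of 16 strategies.

5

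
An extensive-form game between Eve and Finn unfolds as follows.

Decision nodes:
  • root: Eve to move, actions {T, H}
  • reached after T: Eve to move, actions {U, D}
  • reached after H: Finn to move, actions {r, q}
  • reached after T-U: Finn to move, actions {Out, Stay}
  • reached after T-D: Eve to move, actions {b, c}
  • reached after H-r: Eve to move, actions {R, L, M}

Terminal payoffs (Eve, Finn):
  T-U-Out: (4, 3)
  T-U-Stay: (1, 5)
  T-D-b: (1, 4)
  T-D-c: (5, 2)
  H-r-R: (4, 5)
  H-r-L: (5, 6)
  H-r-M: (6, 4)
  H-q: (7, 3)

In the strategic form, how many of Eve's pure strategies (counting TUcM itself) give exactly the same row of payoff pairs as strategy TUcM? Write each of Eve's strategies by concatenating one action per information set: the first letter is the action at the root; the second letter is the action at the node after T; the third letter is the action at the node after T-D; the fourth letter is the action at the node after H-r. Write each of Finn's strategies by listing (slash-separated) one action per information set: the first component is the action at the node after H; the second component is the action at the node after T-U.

Row for TUcM (columns r/Out, r/Stay, q/Out, q/Stay): (4,3) (1,5) (4,3) (1,5).
Under TUcM, Eve's choice at the node after T-D and at the node after H-r can never be reached regardless of what Finn does, so varying those choices leaves every outcome unchanged.
Holding the reachable choices fixed and varying the unreachable ones freely already gives 2 × 3 = 6 equivalent strategies.
No other strategy reproduces this row, so those 6 are the full class: TUbR, TUbL, TUbM, TUcR, TUcL, TUcM.

6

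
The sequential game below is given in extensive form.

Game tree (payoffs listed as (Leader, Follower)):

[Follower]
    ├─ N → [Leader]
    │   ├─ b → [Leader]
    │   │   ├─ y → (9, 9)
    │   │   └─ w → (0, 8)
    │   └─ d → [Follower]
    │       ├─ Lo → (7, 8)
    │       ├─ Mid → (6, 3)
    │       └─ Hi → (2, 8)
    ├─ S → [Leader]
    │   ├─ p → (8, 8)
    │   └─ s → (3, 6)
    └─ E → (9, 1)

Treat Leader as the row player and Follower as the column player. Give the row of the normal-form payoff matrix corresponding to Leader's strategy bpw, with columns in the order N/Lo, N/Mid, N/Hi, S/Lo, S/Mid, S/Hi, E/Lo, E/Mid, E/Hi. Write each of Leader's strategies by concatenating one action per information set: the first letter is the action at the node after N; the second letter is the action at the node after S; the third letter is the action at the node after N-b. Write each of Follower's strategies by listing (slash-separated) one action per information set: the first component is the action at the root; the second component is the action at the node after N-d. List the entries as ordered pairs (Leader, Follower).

(0,8) (0,8) (0,8) (8,8) (8,8) (8,8) (9,1) (9,1) (9,1)

vs N/Lo: Follower plays N → Leader plays b at [N] → Leader plays w at [N-b] → (0, 8)
vs N/Mid: Follower plays N → Leader plays b at [N] → Leader plays w at [N-b] → (0, 8)
vs N/Hi: Follower plays N → Leader plays b at [N] → Leader plays w at [N-b] → (0, 8)
vs S/Lo: Follower plays S → Leader plays p at [S] → (8, 8)
vs S/Mid: Follower plays S → Leader plays p at [S] → (8, 8)
vs S/Hi: Follower plays S → Leader plays p at [S] → (8, 8)
vs E/Lo: Follower plays E → (9, 1)
vs E/Mid: Follower plays E → (9, 1)
vs E/Hi: Follower plays E → (9, 1)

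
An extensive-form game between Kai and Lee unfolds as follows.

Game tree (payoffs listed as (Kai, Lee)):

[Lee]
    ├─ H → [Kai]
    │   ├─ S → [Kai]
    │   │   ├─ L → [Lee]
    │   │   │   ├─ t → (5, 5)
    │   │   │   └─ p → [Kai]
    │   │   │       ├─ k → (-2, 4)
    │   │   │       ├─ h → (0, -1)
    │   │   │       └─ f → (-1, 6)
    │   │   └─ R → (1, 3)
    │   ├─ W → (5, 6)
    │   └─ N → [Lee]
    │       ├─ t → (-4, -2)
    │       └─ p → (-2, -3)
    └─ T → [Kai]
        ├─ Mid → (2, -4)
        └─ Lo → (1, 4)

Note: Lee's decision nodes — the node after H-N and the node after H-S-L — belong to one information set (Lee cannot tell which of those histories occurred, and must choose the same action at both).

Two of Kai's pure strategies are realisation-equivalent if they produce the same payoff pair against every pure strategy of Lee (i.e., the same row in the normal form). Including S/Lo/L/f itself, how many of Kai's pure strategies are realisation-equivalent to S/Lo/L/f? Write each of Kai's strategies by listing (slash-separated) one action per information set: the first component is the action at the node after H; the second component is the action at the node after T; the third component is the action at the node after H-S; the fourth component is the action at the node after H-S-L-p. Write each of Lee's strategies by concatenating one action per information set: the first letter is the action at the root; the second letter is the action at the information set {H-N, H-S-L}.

1

Row for S/Lo/L/f (columns Ht, Hp, Tt, Tp): (5,5) (-1,6) (1,4) (1,4).
Every one of Kai's information sets is on the play path for some reply by Lee when Kai follows S/Lo/L/f.
Changing the action at any of them therefore changes at least one column, so only S/Lo/L/f itself gives this row.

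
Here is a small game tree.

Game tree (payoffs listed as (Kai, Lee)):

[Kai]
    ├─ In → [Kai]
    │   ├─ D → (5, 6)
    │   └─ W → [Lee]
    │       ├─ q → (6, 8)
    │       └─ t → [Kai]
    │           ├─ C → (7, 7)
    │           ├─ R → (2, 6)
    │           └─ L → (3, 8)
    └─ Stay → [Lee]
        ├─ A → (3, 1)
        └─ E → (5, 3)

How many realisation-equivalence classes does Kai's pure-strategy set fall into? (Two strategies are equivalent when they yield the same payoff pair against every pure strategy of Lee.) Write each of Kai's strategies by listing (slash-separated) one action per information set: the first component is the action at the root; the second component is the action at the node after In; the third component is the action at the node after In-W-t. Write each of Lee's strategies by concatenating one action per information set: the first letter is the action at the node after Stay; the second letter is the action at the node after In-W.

Kai has 12 pure strategies: In/D/C, In/D/R, In/D/L, In/W/C, In/W/R, In/W/L, Stay/D/C, Stay/D/R, Stay/D/L, Stay/W/C, Stay/W/R, Stay/W/L. Columns: Aq, At, Eq, Et.
{In/D/C, In/D/R, In/D/L} → row (5,6) (5,6) (5,6) (5,6)
{In/W/C} → row (6,8) (7,7) (6,8) (7,7)
{In/W/R} → row (6,8) (2,6) (6,8) (2,6)
{In/W/L} → row (6,8) (3,8) (6,8) (3,8)
{Stay/D/C, Stay/D/R, Stay/D/L, Stay/W/C, Stay/W/R, Stay/W/L} → row (3,1) (3,1) (5,3) (5,3)
That's 5 distinct rows out of 12 strategies.

5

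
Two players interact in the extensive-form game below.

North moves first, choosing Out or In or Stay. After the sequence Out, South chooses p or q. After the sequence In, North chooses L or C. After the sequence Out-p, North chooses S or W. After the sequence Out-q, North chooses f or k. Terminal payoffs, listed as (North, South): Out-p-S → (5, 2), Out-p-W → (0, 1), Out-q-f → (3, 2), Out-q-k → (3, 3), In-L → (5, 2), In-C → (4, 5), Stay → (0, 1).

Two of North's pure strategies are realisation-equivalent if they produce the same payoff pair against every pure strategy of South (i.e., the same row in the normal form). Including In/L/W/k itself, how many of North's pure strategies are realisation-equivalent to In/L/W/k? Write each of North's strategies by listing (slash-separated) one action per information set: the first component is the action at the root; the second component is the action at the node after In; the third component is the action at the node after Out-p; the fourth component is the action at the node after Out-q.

4

Row for In/L/W/k (columns p, q): (5,2) (5,2).
Under In/L/W/k, North's choice at the node after Out-p and at the node after Out-q can never be reached regardless of what South does, so varying those choices leaves every outcome unchanged.
Holding the reachable choices fixed and varying the unreachable ones freely already gives 2 × 2 = 4 equivalent strategies.
No other strategy reproduces this row, so those 4 are the full class: In/L/S/f, In/L/S/k, In/L/W/f, In/L/W/k.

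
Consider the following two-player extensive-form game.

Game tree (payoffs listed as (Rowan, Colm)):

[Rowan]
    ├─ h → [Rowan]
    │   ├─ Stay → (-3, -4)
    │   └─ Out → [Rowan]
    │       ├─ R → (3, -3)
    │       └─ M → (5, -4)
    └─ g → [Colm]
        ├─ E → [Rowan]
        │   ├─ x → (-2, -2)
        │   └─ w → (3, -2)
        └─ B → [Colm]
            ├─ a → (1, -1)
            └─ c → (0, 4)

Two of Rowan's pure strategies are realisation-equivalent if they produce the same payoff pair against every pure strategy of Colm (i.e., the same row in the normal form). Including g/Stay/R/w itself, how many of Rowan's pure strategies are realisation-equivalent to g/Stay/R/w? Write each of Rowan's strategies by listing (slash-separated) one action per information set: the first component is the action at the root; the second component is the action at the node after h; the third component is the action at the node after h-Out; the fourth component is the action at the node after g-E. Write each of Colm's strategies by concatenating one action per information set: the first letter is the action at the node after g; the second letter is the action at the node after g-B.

Row for g/Stay/R/w (columns Ea, Ec, Ba, Bc): (3,-2) (3,-2) (1,-1) (0,4).
Under g/Stay/R/w, Rowan's choice at the node after h and at the node after h-Out can never be reached regardless of what Colm does, so varying those choices leaves every outcome unchanged.
Holding the reachable choices fixed and varying the unreachable ones freely already gives 2 × 2 = 4 equivalent strategies.
No other strategy reproduces this row, so those 4 are the full class: g/Stay/R/w, g/Stay/M/w, g/Out/R/w, g/Out/M/w.

4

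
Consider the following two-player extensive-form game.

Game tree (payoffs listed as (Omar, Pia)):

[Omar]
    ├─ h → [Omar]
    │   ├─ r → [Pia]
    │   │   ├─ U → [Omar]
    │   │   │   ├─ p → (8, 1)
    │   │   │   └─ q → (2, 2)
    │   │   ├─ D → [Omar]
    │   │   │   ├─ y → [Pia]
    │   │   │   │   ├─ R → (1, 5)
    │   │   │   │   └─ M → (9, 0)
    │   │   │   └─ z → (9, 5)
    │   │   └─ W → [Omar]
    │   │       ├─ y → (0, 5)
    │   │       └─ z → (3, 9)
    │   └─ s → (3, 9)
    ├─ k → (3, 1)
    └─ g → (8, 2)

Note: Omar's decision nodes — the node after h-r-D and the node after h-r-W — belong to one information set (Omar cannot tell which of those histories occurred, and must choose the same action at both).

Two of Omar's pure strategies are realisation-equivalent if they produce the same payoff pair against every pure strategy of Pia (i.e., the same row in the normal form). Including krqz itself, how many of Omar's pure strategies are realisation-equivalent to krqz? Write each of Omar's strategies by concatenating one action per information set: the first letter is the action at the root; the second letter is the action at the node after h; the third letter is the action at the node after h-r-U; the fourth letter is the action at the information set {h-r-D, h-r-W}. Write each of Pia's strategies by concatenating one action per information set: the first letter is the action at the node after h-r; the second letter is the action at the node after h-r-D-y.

Row for krqz (columns UR, UM, DR, DM, WR, WM): (3,1) (3,1) (3,1) (3,1) (3,1) (3,1).
Under krqz, Omar's choice at the node after h and at the node after h-r-U and at the information set {h-r-D, h-r-W} can never be reached regardless of what Pia does, so varying those choices leaves every outcome unchanged.
Holding the reachable choices fixed and varying the unreachable ones freely already gives 2 × 2 × 2 = 8 equivalent strategies.
No other strategy reproduces this row, so those 8 are the full class: krpy, krpz, krqy, krqz, kspy, kspz, ksqy, ksqz.

8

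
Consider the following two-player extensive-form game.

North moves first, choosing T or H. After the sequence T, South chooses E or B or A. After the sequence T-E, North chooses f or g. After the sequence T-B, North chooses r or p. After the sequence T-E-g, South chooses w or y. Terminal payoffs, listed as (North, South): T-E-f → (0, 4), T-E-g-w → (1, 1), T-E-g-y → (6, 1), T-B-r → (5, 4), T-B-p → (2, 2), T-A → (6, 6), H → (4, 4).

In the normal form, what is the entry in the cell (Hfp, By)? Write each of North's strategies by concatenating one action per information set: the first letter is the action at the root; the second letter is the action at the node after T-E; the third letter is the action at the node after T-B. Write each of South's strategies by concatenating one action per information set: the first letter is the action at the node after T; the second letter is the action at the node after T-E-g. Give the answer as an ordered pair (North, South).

(4, 4)

Trace the play path from the root:
  North plays H
→ terminal payoff (4, 4).
(North's choice at the node after T-E is never reached on this path, so it doesn't affect the outcome.)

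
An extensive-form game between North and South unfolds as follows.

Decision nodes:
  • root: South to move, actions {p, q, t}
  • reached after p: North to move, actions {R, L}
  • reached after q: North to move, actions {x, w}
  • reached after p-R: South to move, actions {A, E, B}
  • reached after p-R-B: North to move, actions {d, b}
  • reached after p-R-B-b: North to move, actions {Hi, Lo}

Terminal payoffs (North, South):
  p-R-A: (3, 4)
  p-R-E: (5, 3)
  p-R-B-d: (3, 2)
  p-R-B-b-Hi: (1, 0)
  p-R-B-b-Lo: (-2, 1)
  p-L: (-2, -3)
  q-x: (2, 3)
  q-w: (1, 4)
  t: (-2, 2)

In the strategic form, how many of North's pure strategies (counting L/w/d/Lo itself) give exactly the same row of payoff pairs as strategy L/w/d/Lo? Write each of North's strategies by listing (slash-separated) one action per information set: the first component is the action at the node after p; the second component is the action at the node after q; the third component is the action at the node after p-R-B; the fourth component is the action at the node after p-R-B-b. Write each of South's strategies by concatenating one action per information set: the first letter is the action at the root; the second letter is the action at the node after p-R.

Row for L/w/d/Lo (columns pA, pE, pB, qA, qE, qB, tA, tE, tB): (-2,-3) (-2,-3) (-2,-3) (1,4) (1,4) (1,4) (-2,2) (-2,2) (-2,2).
Under L/w/d/Lo, North's choice at the node after p-R-B and at the node after p-R-B-b can never be reached regardless of what South does, so varying those choices leaves every outcome unchanged.
Holding the reachable choices fixed and varying the unreachable ones freely already gives 2 × 2 = 4 equivalent strategies.
No other strategy reproduces this row, so those 4 are the full class: L/w/d/Hi, L/w/d/Lo, L/w/b/Hi, L/w/b/Lo.

4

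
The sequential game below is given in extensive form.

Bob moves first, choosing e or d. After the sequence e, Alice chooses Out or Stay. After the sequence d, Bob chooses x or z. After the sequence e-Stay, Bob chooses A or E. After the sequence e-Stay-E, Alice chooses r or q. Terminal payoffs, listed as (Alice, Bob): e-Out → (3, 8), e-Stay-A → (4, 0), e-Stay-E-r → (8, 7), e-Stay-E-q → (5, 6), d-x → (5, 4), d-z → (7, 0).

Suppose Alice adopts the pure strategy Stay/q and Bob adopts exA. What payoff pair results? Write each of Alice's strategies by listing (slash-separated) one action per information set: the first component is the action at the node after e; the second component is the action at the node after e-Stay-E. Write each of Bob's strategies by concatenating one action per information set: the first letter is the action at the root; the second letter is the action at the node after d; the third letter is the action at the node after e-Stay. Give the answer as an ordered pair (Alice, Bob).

(4, 0)

Trace the play path from the root:
  Bob plays e
  Alice plays Stay at [e]
  Bob plays A at [e-Stay]
→ terminal payoff (4, 0).
(Alice's choice at the node after e-Stay-E is never reached on this path, so it doesn't affect the outcome.)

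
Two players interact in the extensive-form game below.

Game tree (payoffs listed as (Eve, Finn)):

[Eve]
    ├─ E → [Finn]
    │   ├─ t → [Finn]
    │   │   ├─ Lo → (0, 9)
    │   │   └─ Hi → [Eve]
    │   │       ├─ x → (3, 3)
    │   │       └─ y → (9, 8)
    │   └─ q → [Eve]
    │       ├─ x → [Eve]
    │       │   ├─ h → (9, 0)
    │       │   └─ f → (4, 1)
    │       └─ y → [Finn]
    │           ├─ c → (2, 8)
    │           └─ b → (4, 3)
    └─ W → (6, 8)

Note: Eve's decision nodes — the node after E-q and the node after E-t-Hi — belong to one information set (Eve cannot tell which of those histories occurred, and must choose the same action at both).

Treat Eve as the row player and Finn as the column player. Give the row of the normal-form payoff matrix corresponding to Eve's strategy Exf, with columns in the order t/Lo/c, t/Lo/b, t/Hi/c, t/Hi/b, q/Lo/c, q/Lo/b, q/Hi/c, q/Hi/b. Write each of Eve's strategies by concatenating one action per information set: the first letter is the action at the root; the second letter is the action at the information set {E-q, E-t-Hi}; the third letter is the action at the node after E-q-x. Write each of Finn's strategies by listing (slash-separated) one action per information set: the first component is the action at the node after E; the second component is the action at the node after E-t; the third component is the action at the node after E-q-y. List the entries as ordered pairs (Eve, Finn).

(0,9) (0,9) (3,3) (3,3) (4,1) (4,1) (4,1) (4,1)

vs t/Lo/c: Eve plays E → Finn plays t at [E] → Finn plays Lo at [E-t] → (0, 9)
vs t/Lo/b: Eve plays E → Finn plays t at [E] → Finn plays Lo at [E-t] → (0, 9)
vs t/Hi/c: Eve plays E → Finn plays t at [E] → Finn plays Hi at [E-t] → Eve plays x at [E-t-Hi] → (3, 3)
vs t/Hi/b: Eve plays E → Finn plays t at [E] → Finn plays Hi at [E-t] → Eve plays x at [E-t-Hi] → (3, 3)
vs q/Lo/c: Eve plays E → Finn plays q at [E] → Eve plays x at [E-q] → Eve plays f at [E-q-x] → (4, 1)
vs q/Lo/b: Eve plays E → Finn plays q at [E] → Eve plays x at [E-q] → Eve plays f at [E-q-x] → (4, 1)
vs q/Hi/c: Eve plays E → Finn plays q at [E] → Eve plays x at [E-q] → Eve plays f at [E-q-x] → (4, 1)
vs q/Hi/b: Eve plays E → Finn plays q at [E] → Eve plays x at [E-q] → Eve plays f at [E-q-x] → (4, 1)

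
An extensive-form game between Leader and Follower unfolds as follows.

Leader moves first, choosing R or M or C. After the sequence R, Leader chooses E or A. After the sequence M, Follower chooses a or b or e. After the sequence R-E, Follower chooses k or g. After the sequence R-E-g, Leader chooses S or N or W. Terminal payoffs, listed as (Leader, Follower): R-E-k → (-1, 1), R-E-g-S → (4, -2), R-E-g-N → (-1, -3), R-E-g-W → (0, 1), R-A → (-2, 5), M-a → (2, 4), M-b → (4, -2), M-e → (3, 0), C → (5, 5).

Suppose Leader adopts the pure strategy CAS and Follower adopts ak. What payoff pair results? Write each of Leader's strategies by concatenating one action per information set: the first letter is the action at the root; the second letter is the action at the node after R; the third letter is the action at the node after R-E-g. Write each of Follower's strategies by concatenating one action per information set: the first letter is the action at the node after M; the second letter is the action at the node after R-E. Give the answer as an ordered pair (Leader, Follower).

(5, 5)

Trace the play path from the root:
  Leader plays C
→ terminal payoff (5, 5).
(Leader's choice at the node after R is never reached on this path, so it doesn't affect the outcome.)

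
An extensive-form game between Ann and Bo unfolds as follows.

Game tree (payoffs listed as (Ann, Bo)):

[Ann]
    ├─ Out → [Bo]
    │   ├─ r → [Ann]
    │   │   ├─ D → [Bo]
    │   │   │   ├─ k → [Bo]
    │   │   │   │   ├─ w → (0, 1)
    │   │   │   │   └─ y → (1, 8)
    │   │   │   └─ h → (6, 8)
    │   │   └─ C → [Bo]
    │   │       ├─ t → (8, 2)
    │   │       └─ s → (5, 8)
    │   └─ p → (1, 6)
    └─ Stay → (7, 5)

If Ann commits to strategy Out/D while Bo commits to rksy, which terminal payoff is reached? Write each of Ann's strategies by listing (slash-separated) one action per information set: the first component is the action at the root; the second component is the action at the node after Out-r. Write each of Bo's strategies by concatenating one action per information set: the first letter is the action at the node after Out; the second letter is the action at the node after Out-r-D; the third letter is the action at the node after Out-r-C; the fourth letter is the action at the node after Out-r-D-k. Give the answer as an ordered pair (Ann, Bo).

Trace the play path from the root:
  Ann plays Out
  Bo plays r at [Out]
  Ann plays D at [Out-r]
  Bo plays k at [Out-r-D]
  Bo plays y at [Out-r-D-k]
→ terminal payoff (1, 8).
(Bo's choice at the node after Out-r-C is never reached on this path, so it doesn't affect the outcome.)

(1, 8)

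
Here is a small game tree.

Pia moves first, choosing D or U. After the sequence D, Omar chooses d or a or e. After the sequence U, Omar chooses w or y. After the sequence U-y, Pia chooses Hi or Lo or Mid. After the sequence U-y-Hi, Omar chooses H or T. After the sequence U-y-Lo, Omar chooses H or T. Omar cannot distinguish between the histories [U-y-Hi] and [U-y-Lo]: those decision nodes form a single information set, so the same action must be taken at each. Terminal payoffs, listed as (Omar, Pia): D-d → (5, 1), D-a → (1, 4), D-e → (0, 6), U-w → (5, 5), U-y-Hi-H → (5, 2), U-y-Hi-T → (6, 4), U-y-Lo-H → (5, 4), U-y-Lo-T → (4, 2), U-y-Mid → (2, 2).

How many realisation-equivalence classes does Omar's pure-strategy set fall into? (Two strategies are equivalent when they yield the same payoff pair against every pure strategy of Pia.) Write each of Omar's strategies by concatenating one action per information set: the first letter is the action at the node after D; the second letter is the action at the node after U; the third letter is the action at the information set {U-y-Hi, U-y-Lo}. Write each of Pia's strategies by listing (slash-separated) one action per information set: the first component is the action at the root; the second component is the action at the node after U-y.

9

Omar has 12 pure strategies: dwH, dwT, dyH, dyT, awH, awT, ayH, ayT, ewH, ewT, eyH, eyT. Columns: D/Hi, D/Lo, D/Mid, U/Hi, U/Lo, U/Mid.
{dwH, dwT} → row (5,1) (5,1) (5,1) (5,5) (5,5) (5,5)
{dyH} → row (5,1) (5,1) (5,1) (5,2) (5,4) (2,2)
{dyT} → row (5,1) (5,1) (5,1) (6,4) (4,2) (2,2)
{awH, awT} → row (1,4) (1,4) (1,4) (5,5) (5,5) (5,5)
{ayH} → row (1,4) (1,4) (1,4) (5,2) (5,4) (2,2)
{ayT} → row (1,4) (1,4) (1,4) (6,4) (4,2) (2,2)
{ewH, ewT} → row (0,6) (0,6) (0,6) (5,5) (5,5) (5,5)
{eyH} → row (0,6) (0,6) (0,6) (5,2) (5,4) (2,2)
{eyT} → row (0,6) (0,6) (0,6) (6,4) (4,2) (2,2)
That's 9 distinct rows out of 12 strategies.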